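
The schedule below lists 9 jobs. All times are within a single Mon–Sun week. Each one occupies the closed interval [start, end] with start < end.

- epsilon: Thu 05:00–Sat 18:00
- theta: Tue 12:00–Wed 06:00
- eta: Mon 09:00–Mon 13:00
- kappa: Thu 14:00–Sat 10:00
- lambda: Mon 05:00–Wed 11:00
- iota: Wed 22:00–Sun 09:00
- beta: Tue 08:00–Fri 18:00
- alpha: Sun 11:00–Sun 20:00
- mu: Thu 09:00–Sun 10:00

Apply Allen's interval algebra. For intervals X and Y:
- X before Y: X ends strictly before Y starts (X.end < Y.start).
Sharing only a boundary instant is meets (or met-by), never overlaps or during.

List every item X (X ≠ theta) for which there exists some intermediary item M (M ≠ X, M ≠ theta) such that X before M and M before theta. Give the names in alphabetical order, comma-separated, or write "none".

none

Target theta = [Tue 12:00, Wed 06:00].
Intermediaries M with M before theta: eta.
Via eta — items with X before eta: none.
Union: none.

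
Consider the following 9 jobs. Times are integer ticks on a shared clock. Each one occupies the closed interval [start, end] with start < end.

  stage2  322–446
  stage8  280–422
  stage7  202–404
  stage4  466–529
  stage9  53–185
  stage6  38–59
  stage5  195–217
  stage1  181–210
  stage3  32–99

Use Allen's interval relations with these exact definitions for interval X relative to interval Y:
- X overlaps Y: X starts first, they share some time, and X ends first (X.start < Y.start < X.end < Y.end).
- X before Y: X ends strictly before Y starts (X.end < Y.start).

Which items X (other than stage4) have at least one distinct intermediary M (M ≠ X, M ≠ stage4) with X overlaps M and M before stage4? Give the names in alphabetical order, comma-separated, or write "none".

Target stage4 = [466, 529].
Intermediaries M with M before stage4: stage1, stage2, stage3, stage5, stage6, stage7, stage8, stage9.
Via stage1 — items with X overlaps stage1: stage9.
Via stage2 — items with X overlaps stage2: stage7, stage8.
Via stage3 — items with X overlaps stage3: none.
Via stage5 — items with X overlaps stage5: stage1.
Via stage6 — items with X overlaps stage6: none.
Via stage7 — items with X overlaps stage7: stage1, stage5.
Via stage8 — items with X overlaps stage8: stage7.
Via stage9 — items with X overlaps stage9: stage3, stage6.
Union: stage1, stage3, stage5, stage6, stage7, stage8, stage9.

stage1, stage3, stage5, stage6, stage7, stage8, stage9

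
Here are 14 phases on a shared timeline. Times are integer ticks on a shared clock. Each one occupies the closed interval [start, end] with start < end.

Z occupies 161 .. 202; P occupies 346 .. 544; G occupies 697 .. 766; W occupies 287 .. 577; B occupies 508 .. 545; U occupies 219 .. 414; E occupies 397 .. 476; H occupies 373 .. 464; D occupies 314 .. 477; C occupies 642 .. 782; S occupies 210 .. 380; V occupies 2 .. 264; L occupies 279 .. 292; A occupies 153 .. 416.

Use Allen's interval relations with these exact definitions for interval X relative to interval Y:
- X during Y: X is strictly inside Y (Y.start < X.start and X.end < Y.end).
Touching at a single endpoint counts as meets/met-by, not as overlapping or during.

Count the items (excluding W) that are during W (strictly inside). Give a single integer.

Target W = [287, 577].
A [153, 416] → overlaps → no.
B [508, 545] → during → counts.
C [642, 782] → after → no.
D [314, 477] → during → counts.
E [397, 476] → during → counts.
G [697, 766] → after → no.
H [373, 464] → during → counts.
L [279, 292] → overlaps → no.
P [346, 544] → during → counts.
S [210, 380] → overlaps → no.
U [219, 414] → overlaps → no.
V [2, 264] → before → no.
Z [161, 202] → before → no.
Total: 5.

5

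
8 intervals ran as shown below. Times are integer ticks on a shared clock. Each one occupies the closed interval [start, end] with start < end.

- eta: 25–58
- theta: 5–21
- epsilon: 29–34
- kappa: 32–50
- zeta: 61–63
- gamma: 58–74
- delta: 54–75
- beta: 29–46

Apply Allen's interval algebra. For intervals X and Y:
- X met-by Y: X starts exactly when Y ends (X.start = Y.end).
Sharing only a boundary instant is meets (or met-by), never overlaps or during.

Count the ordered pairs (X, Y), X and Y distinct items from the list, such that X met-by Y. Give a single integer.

Checking all 56 ordered pairs for relation 'met-by'; matching pairs in alphabetical order:
(gamma, eta): gamma met-by eta ✓
Count: 1.

1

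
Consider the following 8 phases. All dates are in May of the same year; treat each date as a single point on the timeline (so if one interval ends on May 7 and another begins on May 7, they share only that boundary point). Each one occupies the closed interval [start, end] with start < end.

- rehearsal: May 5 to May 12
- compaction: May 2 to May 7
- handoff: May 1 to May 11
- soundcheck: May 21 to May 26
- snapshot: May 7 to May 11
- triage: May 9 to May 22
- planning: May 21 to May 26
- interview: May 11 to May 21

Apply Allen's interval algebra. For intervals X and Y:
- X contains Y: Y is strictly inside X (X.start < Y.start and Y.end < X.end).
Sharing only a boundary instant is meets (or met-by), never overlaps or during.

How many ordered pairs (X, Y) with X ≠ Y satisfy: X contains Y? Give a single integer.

3

Checking all 56 ordered pairs for relation 'contains'; matching pairs in alphabetical order:
(handoff, compaction): handoff contains compaction ✓
(rehearsal, snapshot): rehearsal contains snapshot ✓
(triage, interview): triage contains interview ✓
Count: 3.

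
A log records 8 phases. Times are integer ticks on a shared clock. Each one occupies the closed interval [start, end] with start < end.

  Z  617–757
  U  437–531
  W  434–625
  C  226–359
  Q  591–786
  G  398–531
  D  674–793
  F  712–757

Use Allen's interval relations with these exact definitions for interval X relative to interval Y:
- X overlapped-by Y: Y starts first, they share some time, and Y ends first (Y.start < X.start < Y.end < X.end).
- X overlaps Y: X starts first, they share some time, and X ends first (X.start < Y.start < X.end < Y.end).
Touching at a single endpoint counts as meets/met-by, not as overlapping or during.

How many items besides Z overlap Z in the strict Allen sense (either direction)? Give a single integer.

Target Z = [617, 757].
C [226, 359] → before → no.
D [674, 793] → overlapped-by → counts.
F [712, 757] → finishes → no.
G [398, 531] → before → no.
Q [591, 786] → contains → no.
U [437, 531] → before → no.
W [434, 625] → overlaps → counts.
Total: 2.

2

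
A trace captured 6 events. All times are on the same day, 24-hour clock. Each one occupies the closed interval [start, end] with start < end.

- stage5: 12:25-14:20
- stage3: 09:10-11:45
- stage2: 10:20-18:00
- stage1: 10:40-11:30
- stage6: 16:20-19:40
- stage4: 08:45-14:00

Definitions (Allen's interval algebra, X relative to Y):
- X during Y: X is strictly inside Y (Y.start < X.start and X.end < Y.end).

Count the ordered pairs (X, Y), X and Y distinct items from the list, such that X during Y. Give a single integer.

5

Checking all 30 ordered pairs for relation 'during'; matching pairs in alphabetical order:
(stage1, stage2): stage1 during stage2 ✓
(stage1, stage3): stage1 during stage3 ✓
(stage1, stage4): stage1 during stage4 ✓
(stage3, stage4): stage3 during stage4 ✓
(stage5, stage2): stage5 during stage2 ✓
Count: 5.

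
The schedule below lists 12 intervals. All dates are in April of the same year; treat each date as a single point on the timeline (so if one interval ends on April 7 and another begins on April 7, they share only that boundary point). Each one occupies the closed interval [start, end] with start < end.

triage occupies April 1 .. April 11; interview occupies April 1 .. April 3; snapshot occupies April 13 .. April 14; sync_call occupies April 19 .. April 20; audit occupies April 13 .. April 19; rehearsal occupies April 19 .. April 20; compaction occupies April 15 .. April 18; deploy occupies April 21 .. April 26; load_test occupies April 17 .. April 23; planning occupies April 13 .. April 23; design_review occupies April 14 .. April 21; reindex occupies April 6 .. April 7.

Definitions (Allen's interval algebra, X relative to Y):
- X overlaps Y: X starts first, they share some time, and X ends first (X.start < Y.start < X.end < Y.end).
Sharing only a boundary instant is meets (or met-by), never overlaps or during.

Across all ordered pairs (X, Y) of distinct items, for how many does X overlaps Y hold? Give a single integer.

6

Checking all 132 ordered pairs for relation 'overlaps'; matching pairs in alphabetical order:
(audit, design_review): audit overlaps design_review ✓
(audit, load_test): audit overlaps load_test ✓
(compaction, load_test): compaction overlaps load_test ✓
(design_review, load_test): design_review overlaps load_test ✓
(load_test, deploy): load_test overlaps deploy ✓
(planning, deploy): planning overlaps deploy ✓
Count: 6.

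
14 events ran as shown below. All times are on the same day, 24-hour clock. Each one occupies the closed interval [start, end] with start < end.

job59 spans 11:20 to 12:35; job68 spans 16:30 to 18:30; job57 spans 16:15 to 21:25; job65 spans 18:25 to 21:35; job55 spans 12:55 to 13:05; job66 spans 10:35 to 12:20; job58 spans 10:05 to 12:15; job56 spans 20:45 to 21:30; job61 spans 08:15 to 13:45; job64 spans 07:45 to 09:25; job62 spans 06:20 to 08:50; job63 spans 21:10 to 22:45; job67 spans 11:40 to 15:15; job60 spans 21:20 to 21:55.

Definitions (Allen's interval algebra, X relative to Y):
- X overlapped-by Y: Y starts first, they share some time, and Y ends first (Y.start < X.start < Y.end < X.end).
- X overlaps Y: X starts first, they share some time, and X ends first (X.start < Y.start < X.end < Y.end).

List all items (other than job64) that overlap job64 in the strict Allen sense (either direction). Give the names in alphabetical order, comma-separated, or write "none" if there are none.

Target job64 = [07:45, 09:25].
job55 [12:55, 13:05] → after → no.
job56 [20:45, 21:30] → after → no.
job57 [16:15, 21:25] → after → no.
job58 [10:05, 12:15] → after → no.
job59 [11:20, 12:35] → after → no.
job60 [21:20, 21:55] → after → no.
job61 [08:15, 13:45] → overlapped-by → yes.
job62 [06:20, 08:50] → overlaps → yes.
job63 [21:10, 22:45] → after → no.
job65 [18:25, 21:35] → after → no.
job66 [10:35, 12:20] → after → no.
job67 [11:40, 15:15] → after → no.
job68 [16:30, 18:30] → after → no.
Result: job61, job62.

job61, job62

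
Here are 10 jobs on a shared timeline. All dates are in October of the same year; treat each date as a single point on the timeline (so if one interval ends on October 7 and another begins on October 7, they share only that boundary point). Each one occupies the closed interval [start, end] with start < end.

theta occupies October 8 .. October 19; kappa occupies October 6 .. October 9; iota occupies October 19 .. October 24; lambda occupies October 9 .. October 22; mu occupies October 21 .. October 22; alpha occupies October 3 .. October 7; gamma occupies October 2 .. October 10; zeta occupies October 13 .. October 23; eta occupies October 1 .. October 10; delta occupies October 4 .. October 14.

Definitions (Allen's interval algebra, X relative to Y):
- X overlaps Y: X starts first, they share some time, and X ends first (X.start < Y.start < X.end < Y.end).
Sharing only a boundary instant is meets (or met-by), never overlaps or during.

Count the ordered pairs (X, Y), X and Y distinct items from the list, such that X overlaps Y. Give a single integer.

17

Checking all 90 ordered pairs for relation 'overlaps'; matching pairs in alphabetical order:
(alpha, delta): alpha overlaps delta ✓
(alpha, kappa): alpha overlaps kappa ✓
(delta, lambda): delta overlaps lambda ✓
(delta, theta): delta overlaps theta ✓
(delta, zeta): delta overlaps zeta ✓
(eta, delta): eta overlaps delta ✓
(eta, lambda): eta overlaps lambda ✓
(eta, theta): eta overlaps theta ✓
(gamma, delta): gamma overlaps delta ✓
(gamma, lambda): gamma overlaps lambda ✓
(gamma, theta): gamma overlaps theta ✓
(kappa, theta): kappa overlaps theta ✓
(lambda, iota): lambda overlaps iota ✓
(lambda, zeta): lambda overlaps zeta ✓
(theta, lambda): theta overlaps lambda ✓
(theta, zeta): theta overlaps zeta ✓
(zeta, iota): zeta overlaps iota ✓
Count: 17.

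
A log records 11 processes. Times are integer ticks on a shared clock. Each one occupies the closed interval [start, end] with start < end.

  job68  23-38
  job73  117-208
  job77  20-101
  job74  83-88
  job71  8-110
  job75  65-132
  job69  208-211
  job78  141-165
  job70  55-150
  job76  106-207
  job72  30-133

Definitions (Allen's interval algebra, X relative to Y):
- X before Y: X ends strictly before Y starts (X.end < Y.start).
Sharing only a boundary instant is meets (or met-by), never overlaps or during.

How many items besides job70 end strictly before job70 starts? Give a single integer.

1

Target job70 = [55, 150].
job68 [23, 38] → before → counts.
job69 [208, 211] → after → no.
job71 [8, 110] → overlaps → no.
job72 [30, 133] → overlaps → no.
job73 [117, 208] → overlapped-by → no.
job74 [83, 88] → during → no.
job75 [65, 132] → during → no.
job76 [106, 207] → overlapped-by → no.
job77 [20, 101] → overlaps → no.
job78 [141, 165] → overlapped-by → no.
Total: 1.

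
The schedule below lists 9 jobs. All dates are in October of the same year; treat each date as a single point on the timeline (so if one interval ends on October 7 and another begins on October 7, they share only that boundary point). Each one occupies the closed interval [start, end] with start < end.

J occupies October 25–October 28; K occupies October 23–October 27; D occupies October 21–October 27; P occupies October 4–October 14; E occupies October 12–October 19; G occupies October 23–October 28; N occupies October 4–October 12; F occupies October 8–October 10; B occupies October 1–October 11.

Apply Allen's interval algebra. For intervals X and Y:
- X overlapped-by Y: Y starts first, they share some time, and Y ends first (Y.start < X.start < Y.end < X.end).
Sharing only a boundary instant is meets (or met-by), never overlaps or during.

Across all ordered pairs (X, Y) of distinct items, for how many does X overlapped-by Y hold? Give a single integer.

6

Checking all 72 ordered pairs for relation 'overlapped-by'; matching pairs in alphabetical order:
(E, P): E overlapped-by P ✓
(G, D): G overlapped-by D ✓
(J, D): J overlapped-by D ✓
(J, K): J overlapped-by K ✓
(N, B): N overlapped-by B ✓
(P, B): P overlapped-by B ✓
Count: 6.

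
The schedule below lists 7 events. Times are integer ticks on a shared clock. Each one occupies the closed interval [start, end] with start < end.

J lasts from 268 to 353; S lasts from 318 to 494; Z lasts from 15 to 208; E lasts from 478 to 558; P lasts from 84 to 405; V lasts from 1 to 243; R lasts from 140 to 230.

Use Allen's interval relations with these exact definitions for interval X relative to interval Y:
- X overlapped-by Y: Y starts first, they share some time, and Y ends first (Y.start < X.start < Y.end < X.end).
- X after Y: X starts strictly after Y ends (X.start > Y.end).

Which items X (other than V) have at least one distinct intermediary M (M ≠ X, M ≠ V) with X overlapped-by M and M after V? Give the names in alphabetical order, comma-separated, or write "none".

Target V = [1, 243].
Intermediaries M with M after V: E, J, S.
Via E — items with X overlapped-by E: none.
Via J — items with X overlapped-by J: S.
Via S — items with X overlapped-by S: E.
Union: E, S.

E, S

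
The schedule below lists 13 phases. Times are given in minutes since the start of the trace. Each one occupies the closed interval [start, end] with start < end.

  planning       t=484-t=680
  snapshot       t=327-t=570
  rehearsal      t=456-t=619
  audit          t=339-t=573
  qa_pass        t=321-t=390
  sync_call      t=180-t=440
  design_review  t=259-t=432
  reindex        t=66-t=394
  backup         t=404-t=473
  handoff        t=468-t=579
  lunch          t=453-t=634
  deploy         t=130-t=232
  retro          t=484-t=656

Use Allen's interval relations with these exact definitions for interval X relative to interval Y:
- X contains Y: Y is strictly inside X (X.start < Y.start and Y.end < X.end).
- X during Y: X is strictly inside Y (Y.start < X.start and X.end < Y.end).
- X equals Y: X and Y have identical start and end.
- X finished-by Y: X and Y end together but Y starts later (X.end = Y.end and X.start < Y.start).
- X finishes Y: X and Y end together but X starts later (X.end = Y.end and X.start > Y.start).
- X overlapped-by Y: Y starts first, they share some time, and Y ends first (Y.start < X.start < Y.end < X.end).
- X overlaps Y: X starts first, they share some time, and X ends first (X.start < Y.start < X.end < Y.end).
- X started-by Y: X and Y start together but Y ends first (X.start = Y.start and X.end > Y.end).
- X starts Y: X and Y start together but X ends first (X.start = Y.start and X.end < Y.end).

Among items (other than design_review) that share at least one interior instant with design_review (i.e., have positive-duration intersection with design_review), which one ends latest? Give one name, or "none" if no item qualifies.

Target design_review = [t=259, t=432].
audit [t=339, t=573] → overlapped-by → candidate.
backup [t=404, t=473] → overlapped-by → candidate.
deploy [t=130, t=232] → before → excluded.
handoff [t=468, t=579] → after → excluded.
lunch [t=453, t=634] → after → excluded.
planning [t=484, t=680] → after → excluded.
qa_pass [t=321, t=390] → during → candidate.
rehearsal [t=456, t=619] → after → excluded.
reindex [t=66, t=394] → overlaps → candidate.
retro [t=484, t=656] → after → excluded.
snapshot [t=327, t=570] → overlapped-by → candidate.
sync_call [t=180, t=440] → contains → candidate.
Among candidates, latest end is t=573 → audit.

audit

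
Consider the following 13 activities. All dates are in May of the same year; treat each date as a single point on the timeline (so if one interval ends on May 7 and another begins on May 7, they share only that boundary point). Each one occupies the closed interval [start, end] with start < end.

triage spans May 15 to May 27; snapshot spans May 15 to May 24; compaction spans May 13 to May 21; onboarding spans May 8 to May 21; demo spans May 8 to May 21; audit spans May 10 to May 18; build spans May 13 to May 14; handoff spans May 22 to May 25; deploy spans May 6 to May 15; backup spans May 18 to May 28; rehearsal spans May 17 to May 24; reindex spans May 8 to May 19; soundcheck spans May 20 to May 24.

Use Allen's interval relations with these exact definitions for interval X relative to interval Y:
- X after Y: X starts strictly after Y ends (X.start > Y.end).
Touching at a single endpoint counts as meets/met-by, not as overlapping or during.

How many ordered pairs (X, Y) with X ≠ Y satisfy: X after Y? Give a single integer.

Checking all 156 ordered pairs for relation 'after'; matching pairs in alphabetical order:
(backup, build): backup after build ✓
(backup, deploy): backup after deploy ✓
(handoff, audit): handoff after audit ✓
(handoff, build): handoff after build ✓
(handoff, compaction): handoff after compaction ✓
(handoff, demo): handoff after demo ✓
(handoff, deploy): handoff after deploy ✓
(handoff, onboarding): handoff after onboarding ✓
(handoff, reindex): handoff after reindex ✓
(rehearsal, build): rehearsal after build ✓
(rehearsal, deploy): rehearsal after deploy ✓
(snapshot, build): snapshot after build ✓
(soundcheck, audit): soundcheck after audit ✓
(soundcheck, build): soundcheck after build ✓
(soundcheck, deploy): soundcheck after deploy ✓
(soundcheck, reindex): soundcheck after reindex ✓
(triage, build): triage after build ✓
Count: 17.

17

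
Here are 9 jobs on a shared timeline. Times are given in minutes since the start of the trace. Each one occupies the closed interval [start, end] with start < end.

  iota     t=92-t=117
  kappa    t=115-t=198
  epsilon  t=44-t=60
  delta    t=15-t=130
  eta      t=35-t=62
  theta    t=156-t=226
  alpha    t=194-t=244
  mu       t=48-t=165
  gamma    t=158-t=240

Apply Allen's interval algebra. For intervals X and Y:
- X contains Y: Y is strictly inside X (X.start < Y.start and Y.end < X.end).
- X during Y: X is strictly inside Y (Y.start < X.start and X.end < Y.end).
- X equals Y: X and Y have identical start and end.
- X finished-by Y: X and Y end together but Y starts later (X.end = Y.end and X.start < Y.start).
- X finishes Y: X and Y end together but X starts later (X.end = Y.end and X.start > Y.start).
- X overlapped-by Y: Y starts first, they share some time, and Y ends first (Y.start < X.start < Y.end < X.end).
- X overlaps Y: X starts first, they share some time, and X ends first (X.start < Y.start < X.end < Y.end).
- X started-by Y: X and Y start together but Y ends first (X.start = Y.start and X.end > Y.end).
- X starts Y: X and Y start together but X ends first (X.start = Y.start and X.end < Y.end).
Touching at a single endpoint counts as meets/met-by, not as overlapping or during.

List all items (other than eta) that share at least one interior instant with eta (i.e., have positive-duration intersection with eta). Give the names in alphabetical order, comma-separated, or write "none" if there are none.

Target eta = [t=35, t=62].
alpha [t=194, t=244] → after → no.
delta [t=15, t=130] → contains → yes.
epsilon [t=44, t=60] → during → yes.
gamma [t=158, t=240] → after → no.
iota [t=92, t=117] → after → no.
kappa [t=115, t=198] → after → no.
mu [t=48, t=165] → overlapped-by → yes.
theta [t=156, t=226] → after → no.
Result: delta, epsilon, mu.

delta, epsilon, mu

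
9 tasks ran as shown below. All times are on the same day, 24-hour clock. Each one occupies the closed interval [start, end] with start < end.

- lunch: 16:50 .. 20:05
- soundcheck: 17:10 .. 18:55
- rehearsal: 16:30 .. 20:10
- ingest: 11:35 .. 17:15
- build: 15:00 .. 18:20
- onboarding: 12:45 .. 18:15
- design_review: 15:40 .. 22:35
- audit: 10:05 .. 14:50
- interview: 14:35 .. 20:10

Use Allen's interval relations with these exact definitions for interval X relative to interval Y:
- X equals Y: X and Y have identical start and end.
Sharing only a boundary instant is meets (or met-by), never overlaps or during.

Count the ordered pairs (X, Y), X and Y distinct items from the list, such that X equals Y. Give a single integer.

0

Checking all 72 ordered pairs for relation 'equals'; matching pairs in alphabetical order:
No pair satisfies it.
Count: 0.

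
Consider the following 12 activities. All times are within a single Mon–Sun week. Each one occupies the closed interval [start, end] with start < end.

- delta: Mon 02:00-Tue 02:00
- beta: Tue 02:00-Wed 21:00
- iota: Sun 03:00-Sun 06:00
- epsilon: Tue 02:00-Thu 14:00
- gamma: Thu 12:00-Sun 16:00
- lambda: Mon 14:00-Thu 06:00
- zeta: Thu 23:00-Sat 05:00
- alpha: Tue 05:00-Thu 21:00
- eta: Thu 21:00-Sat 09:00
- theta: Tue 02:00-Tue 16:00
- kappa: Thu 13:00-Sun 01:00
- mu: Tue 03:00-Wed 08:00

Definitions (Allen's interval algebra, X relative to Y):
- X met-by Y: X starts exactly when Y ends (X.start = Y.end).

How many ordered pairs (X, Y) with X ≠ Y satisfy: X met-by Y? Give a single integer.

Checking all 132 ordered pairs for relation 'met-by'; matching pairs in alphabetical order:
(beta, delta): beta met-by delta ✓
(epsilon, delta): epsilon met-by delta ✓
(eta, alpha): eta met-by alpha ✓
(theta, delta): theta met-by delta ✓
Count: 4.

4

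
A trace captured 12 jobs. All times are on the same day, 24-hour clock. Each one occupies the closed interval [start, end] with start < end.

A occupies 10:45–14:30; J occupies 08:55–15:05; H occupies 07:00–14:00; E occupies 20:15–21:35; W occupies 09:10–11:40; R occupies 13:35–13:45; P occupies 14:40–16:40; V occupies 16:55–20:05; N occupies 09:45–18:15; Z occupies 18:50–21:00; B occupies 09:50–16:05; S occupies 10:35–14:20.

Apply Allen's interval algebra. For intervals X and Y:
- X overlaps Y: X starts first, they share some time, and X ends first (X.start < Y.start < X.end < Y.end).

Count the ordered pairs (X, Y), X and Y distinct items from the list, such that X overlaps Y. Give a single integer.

Checking all 132 ordered pairs for relation 'overlaps'; matching pairs in alphabetical order:
(B, P): B overlaps P ✓
(H, A): H overlaps A ✓
(H, B): H overlaps B ✓
(H, J): H overlaps J ✓
(H, N): H overlaps N ✓
(H, S): H overlaps S ✓
(J, B): J overlaps B ✓
(J, N): J overlaps N ✓
(J, P): J overlaps P ✓
(N, V): N overlaps V ✓
(S, A): S overlaps A ✓
(V, Z): V overlaps Z ✓
(W, A): W overlaps A ✓
(W, B): W overlaps B ✓
(W, N): W overlaps N ✓
(W, S): W overlaps S ✓
(Z, E): Z overlaps E ✓
Count: 17.

17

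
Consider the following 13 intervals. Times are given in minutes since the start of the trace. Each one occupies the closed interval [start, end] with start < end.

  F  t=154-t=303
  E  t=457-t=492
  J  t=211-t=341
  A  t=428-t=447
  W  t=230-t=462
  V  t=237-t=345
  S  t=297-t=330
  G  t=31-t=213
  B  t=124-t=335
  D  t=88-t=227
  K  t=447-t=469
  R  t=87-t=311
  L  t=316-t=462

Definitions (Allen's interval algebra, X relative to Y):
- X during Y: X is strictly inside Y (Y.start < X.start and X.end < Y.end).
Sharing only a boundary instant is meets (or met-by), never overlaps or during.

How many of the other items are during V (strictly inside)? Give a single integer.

Target V = [t=237, t=345].
A [t=428, t=447] → after → no.
B [t=124, t=335] → overlaps → no.
D [t=88, t=227] → before → no.
E [t=457, t=492] → after → no.
F [t=154, t=303] → overlaps → no.
G [t=31, t=213] → before → no.
J [t=211, t=341] → overlaps → no.
K [t=447, t=469] → after → no.
L [t=316, t=462] → overlapped-by → no.
R [t=87, t=311] → overlaps → no.
S [t=297, t=330] → during → counts.
W [t=230, t=462] → contains → no.
Total: 1.

1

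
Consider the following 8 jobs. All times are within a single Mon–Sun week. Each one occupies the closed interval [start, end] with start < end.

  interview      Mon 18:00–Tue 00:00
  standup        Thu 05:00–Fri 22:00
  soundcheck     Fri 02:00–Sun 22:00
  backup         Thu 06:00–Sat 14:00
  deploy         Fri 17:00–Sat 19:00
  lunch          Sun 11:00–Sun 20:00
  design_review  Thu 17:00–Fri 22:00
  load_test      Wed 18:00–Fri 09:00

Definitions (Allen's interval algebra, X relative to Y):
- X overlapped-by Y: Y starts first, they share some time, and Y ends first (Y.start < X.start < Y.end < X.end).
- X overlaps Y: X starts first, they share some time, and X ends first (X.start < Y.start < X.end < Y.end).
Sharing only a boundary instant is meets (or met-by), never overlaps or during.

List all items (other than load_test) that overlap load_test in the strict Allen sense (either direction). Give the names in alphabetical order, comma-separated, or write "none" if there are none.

Target load_test = [Wed 18:00, Fri 09:00].
backup [Thu 06:00, Sat 14:00] → overlapped-by → yes.
deploy [Fri 17:00, Sat 19:00] → after → no.
design_review [Thu 17:00, Fri 22:00] → overlapped-by → yes.
interview [Mon 18:00, Tue 00:00] → before → no.
lunch [Sun 11:00, Sun 20:00] → after → no.
soundcheck [Fri 02:00, Sun 22:00] → overlapped-by → yes.
standup [Thu 05:00, Fri 22:00] → overlapped-by → yes.
Result: backup, design_review, soundcheck, standup.

backup, design_review, soundcheck, standup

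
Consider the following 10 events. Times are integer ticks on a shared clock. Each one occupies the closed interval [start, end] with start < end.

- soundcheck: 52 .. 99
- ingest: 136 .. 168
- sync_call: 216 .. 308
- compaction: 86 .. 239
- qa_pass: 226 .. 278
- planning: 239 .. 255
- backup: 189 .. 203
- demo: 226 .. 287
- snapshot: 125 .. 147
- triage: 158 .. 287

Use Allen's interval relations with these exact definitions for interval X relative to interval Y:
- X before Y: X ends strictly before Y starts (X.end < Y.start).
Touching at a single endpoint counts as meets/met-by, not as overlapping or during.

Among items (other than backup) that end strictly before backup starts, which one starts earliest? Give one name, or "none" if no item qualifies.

Target backup = [189, 203].
compaction [86, 239] → contains → excluded.
demo [226, 287] → after → excluded.
ingest [136, 168] → before → candidate.
planning [239, 255] → after → excluded.
qa_pass [226, 278] → after → excluded.
snapshot [125, 147] → before → candidate.
soundcheck [52, 99] → before → candidate.
sync_call [216, 308] → after → excluded.
triage [158, 287] → contains → excluded.
Among candidates, earliest start is 52 → soundcheck.

soundcheck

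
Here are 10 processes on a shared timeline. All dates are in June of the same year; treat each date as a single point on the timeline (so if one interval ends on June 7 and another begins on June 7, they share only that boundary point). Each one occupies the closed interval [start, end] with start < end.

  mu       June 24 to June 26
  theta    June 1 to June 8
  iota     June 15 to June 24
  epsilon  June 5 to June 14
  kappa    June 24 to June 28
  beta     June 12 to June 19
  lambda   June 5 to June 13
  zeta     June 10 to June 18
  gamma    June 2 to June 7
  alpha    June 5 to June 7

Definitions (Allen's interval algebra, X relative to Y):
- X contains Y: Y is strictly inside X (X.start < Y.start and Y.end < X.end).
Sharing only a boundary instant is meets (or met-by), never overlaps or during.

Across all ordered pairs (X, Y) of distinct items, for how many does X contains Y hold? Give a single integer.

2

Checking all 90 ordered pairs for relation 'contains'; matching pairs in alphabetical order:
(theta, alpha): theta contains alpha ✓
(theta, gamma): theta contains gamma ✓
Count: 2.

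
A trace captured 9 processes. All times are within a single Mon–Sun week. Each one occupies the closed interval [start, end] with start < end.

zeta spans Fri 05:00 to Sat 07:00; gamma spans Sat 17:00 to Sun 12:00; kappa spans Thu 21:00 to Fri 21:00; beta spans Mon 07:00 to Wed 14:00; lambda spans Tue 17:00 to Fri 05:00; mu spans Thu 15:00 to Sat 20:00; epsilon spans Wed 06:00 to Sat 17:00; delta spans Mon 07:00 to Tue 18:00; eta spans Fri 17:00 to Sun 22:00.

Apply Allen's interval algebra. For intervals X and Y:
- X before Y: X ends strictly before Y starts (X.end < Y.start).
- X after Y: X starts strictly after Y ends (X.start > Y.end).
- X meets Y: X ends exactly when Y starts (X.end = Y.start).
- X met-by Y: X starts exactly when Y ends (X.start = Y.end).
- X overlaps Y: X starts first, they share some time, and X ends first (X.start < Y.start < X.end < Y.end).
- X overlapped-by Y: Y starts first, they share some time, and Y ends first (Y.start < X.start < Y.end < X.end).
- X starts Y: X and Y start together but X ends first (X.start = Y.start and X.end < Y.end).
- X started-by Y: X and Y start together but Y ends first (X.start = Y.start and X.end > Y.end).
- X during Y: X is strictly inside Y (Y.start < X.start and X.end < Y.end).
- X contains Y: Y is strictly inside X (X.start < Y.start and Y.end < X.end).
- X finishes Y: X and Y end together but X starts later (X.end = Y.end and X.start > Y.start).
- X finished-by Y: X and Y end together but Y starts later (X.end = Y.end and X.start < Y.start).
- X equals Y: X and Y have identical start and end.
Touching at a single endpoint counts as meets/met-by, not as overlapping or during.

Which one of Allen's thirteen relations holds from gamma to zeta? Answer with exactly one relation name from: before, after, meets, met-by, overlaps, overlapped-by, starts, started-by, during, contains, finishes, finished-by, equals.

after

gamma = [Sat 17:00, Sun 12:00]; zeta = [Fri 05:00, Sat 07:00].
Compare endpoints: gamma.start > zeta.start, gamma.start > zeta.end, gamma.end > zeta.start, gamma.end > zeta.end.
That pattern is 'after'.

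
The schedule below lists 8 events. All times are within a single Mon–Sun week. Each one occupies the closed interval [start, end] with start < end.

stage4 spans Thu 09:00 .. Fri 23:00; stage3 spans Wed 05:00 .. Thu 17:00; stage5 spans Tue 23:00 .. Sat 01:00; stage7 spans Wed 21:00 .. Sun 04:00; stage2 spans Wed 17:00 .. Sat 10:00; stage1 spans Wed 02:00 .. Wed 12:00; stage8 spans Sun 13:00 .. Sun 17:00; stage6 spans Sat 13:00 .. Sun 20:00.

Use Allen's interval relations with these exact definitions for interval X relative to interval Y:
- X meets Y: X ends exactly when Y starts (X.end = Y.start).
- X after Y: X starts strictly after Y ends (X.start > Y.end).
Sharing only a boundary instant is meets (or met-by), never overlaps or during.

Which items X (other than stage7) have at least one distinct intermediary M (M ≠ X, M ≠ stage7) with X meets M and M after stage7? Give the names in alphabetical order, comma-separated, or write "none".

Target stage7 = [Wed 21:00, Sun 04:00].
Intermediaries M with M after stage7: stage8.
Via stage8 — items with X meets stage8: none.
Union: none.

none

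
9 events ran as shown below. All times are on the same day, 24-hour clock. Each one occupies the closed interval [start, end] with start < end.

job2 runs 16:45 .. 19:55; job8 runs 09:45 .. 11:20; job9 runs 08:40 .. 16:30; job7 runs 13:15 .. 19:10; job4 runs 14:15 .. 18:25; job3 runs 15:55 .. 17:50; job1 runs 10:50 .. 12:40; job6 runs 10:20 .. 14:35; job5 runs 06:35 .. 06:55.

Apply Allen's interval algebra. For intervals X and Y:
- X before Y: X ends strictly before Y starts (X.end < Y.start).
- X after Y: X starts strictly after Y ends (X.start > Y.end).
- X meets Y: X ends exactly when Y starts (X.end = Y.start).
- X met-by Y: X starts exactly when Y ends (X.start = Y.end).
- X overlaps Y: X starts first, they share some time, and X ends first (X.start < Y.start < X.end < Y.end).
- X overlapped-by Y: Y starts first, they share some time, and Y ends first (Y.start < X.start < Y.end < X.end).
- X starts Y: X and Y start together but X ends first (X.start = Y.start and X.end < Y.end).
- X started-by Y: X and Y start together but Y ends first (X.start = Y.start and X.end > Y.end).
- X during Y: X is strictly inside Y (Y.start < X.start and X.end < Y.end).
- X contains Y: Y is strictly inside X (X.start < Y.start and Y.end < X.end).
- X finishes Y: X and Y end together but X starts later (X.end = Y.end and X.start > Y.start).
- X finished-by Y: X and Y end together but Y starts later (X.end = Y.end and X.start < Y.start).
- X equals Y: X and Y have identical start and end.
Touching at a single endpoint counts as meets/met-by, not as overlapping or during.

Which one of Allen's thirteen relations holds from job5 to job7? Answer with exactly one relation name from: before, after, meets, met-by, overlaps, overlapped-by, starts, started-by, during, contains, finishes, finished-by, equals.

job5 = [06:35, 06:55]; job7 = [13:15, 19:10].
Compare endpoints: job5.start < job7.start, job5.start < job7.end, job5.end < job7.start, job5.end < job7.end.
That pattern is 'before'.

before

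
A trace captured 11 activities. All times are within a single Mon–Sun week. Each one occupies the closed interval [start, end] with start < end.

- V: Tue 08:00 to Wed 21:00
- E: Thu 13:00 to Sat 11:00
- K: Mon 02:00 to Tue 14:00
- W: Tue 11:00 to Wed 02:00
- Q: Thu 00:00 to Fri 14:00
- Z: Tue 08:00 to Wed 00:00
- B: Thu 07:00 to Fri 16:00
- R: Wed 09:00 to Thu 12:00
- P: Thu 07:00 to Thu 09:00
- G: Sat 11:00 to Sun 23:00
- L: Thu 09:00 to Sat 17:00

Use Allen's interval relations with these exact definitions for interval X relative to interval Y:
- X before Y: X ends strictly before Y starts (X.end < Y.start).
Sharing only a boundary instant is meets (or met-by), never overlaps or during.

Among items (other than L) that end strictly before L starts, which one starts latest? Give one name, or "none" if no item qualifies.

Target L = [Thu 09:00, Sat 17:00].
B [Thu 07:00, Fri 16:00] → overlaps → excluded.
E [Thu 13:00, Sat 11:00] → during → excluded.
G [Sat 11:00, Sun 23:00] → overlapped-by → excluded.
K [Mon 02:00, Tue 14:00] → before → candidate.
P [Thu 07:00, Thu 09:00] → meets → excluded.
Q [Thu 00:00, Fri 14:00] → overlaps → excluded.
R [Wed 09:00, Thu 12:00] → overlaps → excluded.
V [Tue 08:00, Wed 21:00] → before → candidate.
W [Tue 11:00, Wed 02:00] → before → candidate.
Z [Tue 08:00, Wed 00:00] → before → candidate.
Among candidates, latest start is Tue 11:00 → W.

W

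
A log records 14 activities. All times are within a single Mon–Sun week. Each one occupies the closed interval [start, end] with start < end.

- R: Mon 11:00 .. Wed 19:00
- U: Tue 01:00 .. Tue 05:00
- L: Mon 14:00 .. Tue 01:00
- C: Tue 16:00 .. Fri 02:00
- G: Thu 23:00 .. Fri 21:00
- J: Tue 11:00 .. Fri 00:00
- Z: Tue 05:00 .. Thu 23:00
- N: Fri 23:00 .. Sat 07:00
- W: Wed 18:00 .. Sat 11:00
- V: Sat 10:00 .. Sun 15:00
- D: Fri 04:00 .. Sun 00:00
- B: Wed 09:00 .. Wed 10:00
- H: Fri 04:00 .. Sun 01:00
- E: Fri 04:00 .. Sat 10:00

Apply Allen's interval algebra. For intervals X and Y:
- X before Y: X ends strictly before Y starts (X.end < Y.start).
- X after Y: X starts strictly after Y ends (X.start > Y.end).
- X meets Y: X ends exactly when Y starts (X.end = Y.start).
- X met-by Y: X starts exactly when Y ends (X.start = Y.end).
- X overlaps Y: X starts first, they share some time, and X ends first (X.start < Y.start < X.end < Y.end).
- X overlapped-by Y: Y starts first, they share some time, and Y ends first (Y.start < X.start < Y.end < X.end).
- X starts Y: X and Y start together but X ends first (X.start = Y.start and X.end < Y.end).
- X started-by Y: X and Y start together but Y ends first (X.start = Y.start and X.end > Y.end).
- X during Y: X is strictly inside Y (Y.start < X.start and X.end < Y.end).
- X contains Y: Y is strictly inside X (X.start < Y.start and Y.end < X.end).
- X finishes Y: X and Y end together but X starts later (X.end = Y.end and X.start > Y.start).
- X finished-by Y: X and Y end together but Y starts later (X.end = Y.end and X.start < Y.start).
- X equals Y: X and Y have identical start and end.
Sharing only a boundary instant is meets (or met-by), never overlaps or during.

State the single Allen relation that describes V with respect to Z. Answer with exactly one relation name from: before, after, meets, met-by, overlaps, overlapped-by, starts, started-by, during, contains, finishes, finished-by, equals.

after

V = [Sat 10:00, Sun 15:00]; Z = [Tue 05:00, Thu 23:00].
Compare endpoints: V.start > Z.start, V.start > Z.end, V.end > Z.start, V.end > Z.end.
That pattern is 'after'.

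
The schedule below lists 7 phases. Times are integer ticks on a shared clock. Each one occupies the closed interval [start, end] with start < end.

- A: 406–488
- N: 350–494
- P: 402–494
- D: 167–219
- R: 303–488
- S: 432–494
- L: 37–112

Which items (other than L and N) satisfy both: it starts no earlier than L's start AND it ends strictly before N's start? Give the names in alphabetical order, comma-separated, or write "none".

D

Conditions: its start is no earlier than L's start (X.start >= 37) AND its end is strictly before N's start (X.end < 350).
A: start 406 >= 37? ✓; end 488 < 350? ✗ → no.
D: start 167 >= 37? ✓; end 219 < 350? ✓ → yes.
P: start 402 >= 37? ✓; end 494 < 350? ✗ → no.
R: start 303 >= 37? ✓; end 488 < 350? ✗ → no.
S: start 432 >= 37? ✓; end 494 < 350? ✗ → no.
Result: D.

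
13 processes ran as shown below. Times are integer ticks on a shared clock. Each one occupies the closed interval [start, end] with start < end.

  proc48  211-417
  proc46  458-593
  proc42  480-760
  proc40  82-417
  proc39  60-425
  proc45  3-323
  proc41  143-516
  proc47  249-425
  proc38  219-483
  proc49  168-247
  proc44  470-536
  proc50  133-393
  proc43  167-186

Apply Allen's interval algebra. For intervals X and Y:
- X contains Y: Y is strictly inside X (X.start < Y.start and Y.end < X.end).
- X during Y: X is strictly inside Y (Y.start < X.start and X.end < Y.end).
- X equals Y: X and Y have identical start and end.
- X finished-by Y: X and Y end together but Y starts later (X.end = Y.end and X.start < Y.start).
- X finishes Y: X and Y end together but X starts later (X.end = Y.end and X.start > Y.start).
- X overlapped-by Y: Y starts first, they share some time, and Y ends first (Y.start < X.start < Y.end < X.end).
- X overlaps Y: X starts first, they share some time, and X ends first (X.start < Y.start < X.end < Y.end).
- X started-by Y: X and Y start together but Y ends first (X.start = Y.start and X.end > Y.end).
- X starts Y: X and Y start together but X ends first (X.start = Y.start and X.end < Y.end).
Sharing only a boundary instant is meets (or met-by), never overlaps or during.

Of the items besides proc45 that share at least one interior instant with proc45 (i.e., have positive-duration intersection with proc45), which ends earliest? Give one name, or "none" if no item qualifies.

Target proc45 = [3, 323].
proc38 [219, 483] → overlapped-by → candidate.
proc39 [60, 425] → overlapped-by → candidate.
proc40 [82, 417] → overlapped-by → candidate.
proc41 [143, 516] → overlapped-by → candidate.
proc42 [480, 760] → after → excluded.
proc43 [167, 186] → during → candidate.
proc44 [470, 536] → after → excluded.
proc46 [458, 593] → after → excluded.
proc47 [249, 425] → overlapped-by → candidate.
proc48 [211, 417] → overlapped-by → candidate.
proc49 [168, 247] → during → candidate.
proc50 [133, 393] → overlapped-by → candidate.
Among candidates, earliest end is 186 → proc43.

proc43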